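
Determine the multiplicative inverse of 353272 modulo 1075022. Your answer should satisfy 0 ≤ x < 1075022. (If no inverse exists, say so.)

Euclidean algorithm on 1075022, 353272:
1075022 = 3·353272 + 15206
353272 = 23·15206 + 3534
15206 = 4·3534 + 1070
3534 = 3·1070 + 324
1070 = 3·324 + 98
324 = 3·98 + 30
98 = 3·30 + 8
30 = 3·8 + 6
8 = 1·6 + 2
6 = 3·2 + 0
The gcd is 2, not 1, hence no inverse exists.

no inverse exists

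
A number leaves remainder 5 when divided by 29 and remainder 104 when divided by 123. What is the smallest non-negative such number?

Write x = 5 + 29·k. Then 29·k ≡ 104 − 5 ≡ 99 (mod 123).
Need 29⁻¹ mod 123. Extended Euclid on (123, 29):
123 = 4×29 + 7
29 = 4×7 + 1
7 = 7×1 + 0
Back-substitute:
1 = 29 − 4·7
1 = −4·123 + 17·29
29⁻¹ ≡ 17 (mod 123), so k ≡ 17·99 ≡ 84 (mod 123).
x = 5 + 29·84 = 2441.

2441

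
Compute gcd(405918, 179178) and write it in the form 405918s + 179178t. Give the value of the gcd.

6

Euclidean algorithm:
405918 = 2×179178 + 47562
179178 = 3×47562 + 36492
47562 = 1×36492 + 11070
36492 = 3×11070 + 3282
11070 = 3×3282 + 1224
3282 = 2×1224 + 834
1224 = 1×834 + 390
834 = 2×390 + 54
390 = 7×54 + 12
54 = 4×12 + 6
12 = 2×6 + 0
gcd(405918, 179178) = 6.
Back-substituting:
6 = 54 − 4·12
6 = −4·390 + 29·54
6 = 29·834 − 62·390
6 = −62·1224 + 91·834
6 = 91·3282 − 244·1224
6 = −244·11070 + 823·3282
6 = 823·36492 − 2713·11070
6 = −2713·47562 + 3536·36492
6 = 3536·179178 − 13321·47562
6 = −13321·405918 + 30178·179178
So 6 = (-13321)·405918 + (30178)·179178.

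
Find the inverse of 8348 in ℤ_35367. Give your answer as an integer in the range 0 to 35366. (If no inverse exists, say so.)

Apply the Euclidean algorithm to 35367 and 8348:
35367 = 4×8348 + 1975
8348 = 4×1975 + 448
1975 = 4×448 + 183
448 = 2×183 + 82
183 = 2×82 + 19
82 = 4×19 + 6
19 = 3×6 + 1
6 = 6×1 + 0
gcd = 1, so the inverse exists. Back-substitute:
1 = 19 − 3·6
1 = −3·82 + 13·19
1 = 13·183 − 29·82
1 = −29·448 + 71·183
1 = 71·1975 − 313·448
1 = −313·8348 + 1323·1975
1 = 1323·35367 − 5605·8348
Thus 8348·(-5605) ≡ 1 (mod 35367); reducing, -5605 mod 35367 = 29762.

29762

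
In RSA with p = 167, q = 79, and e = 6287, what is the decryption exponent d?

2735

φ(n) = (p−1)(q−1) = 166·78 = 12948.
Need d with 6287·d ≡ 1 (mod 12948). Apply the extended Euclidean algorithm:
12948 = 2·6287 + 374
6287 = 16·374 + 303
374 = 1·303 + 71
303 = 4·71 + 19
71 = 3·19 + 14
19 = 1·14 + 5
14 = 2·5 + 4
5 = 1·4 + 1
4 = 4·1 + 0
Back-substitute:
1 = 5 − 4
1 = −14 + 3·5
1 = 3·19 − 4·14
1 = −4·71 + 15·19
1 = 15·303 − 64·71
1 = −64·374 + 79·303
1 = 79·6287 − 1328·374
1 = −1328·12948 + 2735·6287
So 6287·2735 ≡ 1 (mod 12948), hence d = 2735.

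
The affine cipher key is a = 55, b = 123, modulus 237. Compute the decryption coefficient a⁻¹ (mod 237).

181

gcd(237, 55) by repeated division:
237 = 4·55 + 17
55 = 3·17 + 4
17 = 4·4 + 1
4 = 4·1 + 0
Since gcd(55, 237) = 1, back-substitute to write 1 as a combination:
1 = 17 − 4·4
1 = −4·55 + 13·17
1 = 13·237 − 56·55
Thus 55·(-56) ≡ 1 (mod 237); reducing, -56 mod 237 = 181.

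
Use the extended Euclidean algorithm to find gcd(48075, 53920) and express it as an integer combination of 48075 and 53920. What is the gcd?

5

Apply Euclid's algorithm to 53920 and 48075:
53920 = 1*48075 + 5845
48075 = 8*5845 + 1315
5845 = 4*1315 + 585
1315 = 2*585 + 145
585 = 4*145 + 5
145 = 29*5 + 0
gcd(48075, 53920) = 5.
Express as a combination:
5 = 585 − 4·145
5 = −4·1315 + 9·585
5 = 9·5845 − 40·1315
5 = −40·48075 + 329·5845
5 = 329·53920 − 369·48075
So 5 = (329)·53920 + (-369)·48075.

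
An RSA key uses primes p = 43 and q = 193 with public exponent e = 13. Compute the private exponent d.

φ(n) = (p−1)(q−1) = 42·192 = 8064.
Need d with 13·d ≡ 1 (mod 8064). Apply the extended Euclidean algorithm:
8064 = 620×13 + 4
13 = 3×4 + 1
4 = 4×1 + 0
Back-substitute:
1 = 13 − 3·4
1 = −3·8064 + 1861·13
So 13·1861 ≡ 1 (mod 8064), hence d = 1861.

1861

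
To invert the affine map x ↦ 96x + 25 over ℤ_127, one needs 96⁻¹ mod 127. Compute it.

86

Extended Euclidean algorithm:
127 = 1×96 + 31
96 = 3×31 + 3
31 = 10×3 + 1
3 = 3×1 + 0
gcd = 1, so the inverse exists. Back-substitute:
1 = 31 − 10·3
1 = −10·96 + 31·31
1 = 31·127 − 41·96
Thus 96·(-41) ≡ 1 (mod 127); reducing, -41 mod 127 = 86.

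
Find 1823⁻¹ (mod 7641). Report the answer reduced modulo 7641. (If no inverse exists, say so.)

5780

Apply the Euclidean algorithm to 7641 and 1823:
7641 = 4·1823 + 349
1823 = 5·349 + 78
349 = 4·78 + 37
78 = 2·37 + 4
37 = 9·4 + 1
4 = 4·1 + 0
gcd = 1, so the inverse exists. Back-substitute:
1 = 37 − 9·4
1 = −9·78 + 19·37
1 = 19·349 − 85·78
1 = −85·1823 + 444·349
1 = 444·7641 − 1861·1823
Thus 1823·(-1861) ≡ 1 (mod 7641); reducing, -1861 mod 7641 = 5780.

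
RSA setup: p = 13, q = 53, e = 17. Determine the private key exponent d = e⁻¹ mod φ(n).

φ(n) = (p−1)(q−1) = 12·52 = 624.
Need d with 17·d ≡ 1 (mod 624). Apply the extended Euclidean algorithm:
624 = 36·17 + 12
17 = 1·12 + 5
12 = 2·5 + 2
5 = 2·2 + 1
2 = 2·1 + 0
Back-substitute:
1 = 5 − 2·2
1 = −2·12 + 5·5
1 = 5·17 − 7·12
1 = −7·624 + 257·17
So 17·257 ≡ 1 (mod 624), hence d = 257.

257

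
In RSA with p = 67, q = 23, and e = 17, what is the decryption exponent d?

φ(n) = (p−1)(q−1) = 66·22 = 1452.
Need d with 17·d ≡ 1 (mod 1452). Apply the extended Euclidean algorithm:
1452 = 85*17 + 7
17 = 2*7 + 3
7 = 2*3 + 1
3 = 3*1 + 0
Back-substitute:
1 = 7 − 2·3
1 = −2·17 + 5·7
1 = 5·1452 − 427·17
So 17·(-427) ≡ 1 (mod 1452), hence d ≡ -427 ≡ 1025 (mod 1452).

1025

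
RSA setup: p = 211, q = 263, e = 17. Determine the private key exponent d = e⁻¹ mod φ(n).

6473

φ(n) = (p−1)(q−1) = 210·262 = 55020.
Need d with 17·d ≡ 1 (mod 55020). Apply the extended Euclidean algorithm:
55020 = 3236·17 + 8
17 = 2·8 + 1
8 = 8·1 + 0
Back-substitute:
1 = 17 − 2·8
1 = −2·55020 + 6473·17
So 17·6473 ≡ 1 (mod 55020), hence d = 6473.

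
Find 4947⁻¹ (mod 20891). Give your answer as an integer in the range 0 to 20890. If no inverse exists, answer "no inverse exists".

12027

Extended Euclidean algorithm:
20891 = 4×4947 + 1103
4947 = 4×1103 + 535
1103 = 2×535 + 33
535 = 16×33 + 7
33 = 4×7 + 5
7 = 1×5 + 2
5 = 2×2 + 1
2 = 2×1 + 0
The gcd is 1. Working backward:
1 = 5 − 2·2
1 = −2·7 + 3·5
1 = 3·33 − 14·7
1 = −14·535 + 227·33
1 = 227·1103 − 468·535
1 = −468·4947 + 2099·1103
1 = 2099·20891 − 8864·4947
Hence 4947⁻¹ ≡ -8864 ≡ 12027 (mod 20891).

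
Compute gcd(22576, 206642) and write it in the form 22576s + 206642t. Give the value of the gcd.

2

Repeated division:
206642 = 9*22576 + 3458
22576 = 6*3458 + 1828
3458 = 1*1828 + 1630
1828 = 1*1630 + 198
1630 = 8*198 + 46
198 = 4*46 + 14
46 = 3*14 + 4
14 = 3*4 + 2
4 = 2*2 + 0
gcd(22576, 206642) = 2.
Back-substituting:
2 = 14 − 3·4
2 = −3·46 + 10·14
2 = 10·198 − 43·46
2 = −43·1630 + 354·198
2 = 354·1828 − 397·1630
2 = −397·3458 + 751·1828
2 = 751·22576 − 4903·3458
2 = −4903·206642 + 44878·22576
So 2 = (-4903)·206642 + (44878)·22576.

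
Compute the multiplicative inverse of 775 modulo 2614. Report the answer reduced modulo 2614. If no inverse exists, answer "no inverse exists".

2415

Apply the Euclidean algorithm to 2614 and 775:
2614 = 3·775 + 289
775 = 2·289 + 197
289 = 1·197 + 92
197 = 2·92 + 13
92 = 7·13 + 1
13 = 13·1 + 0
gcd = 1, so the inverse exists. Back-substitute:
1 = 92 − 7·13
1 = −7·197 + 15·92
1 = 15·289 − 22·197
1 = −22·775 + 59·289
1 = 59·2614 − 199·775
So 775·(-199) ≡ 1 (mod 2614), and -199 ≡ 2415 (mod 2614).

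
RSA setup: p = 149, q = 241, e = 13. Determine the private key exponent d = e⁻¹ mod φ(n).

8197

φ(n) = (p−1)(q−1) = 148·240 = 35520.
Need d with 13·d ≡ 1 (mod 35520). Apply the extended Euclidean algorithm:
35520 = 2732·13 + 4
13 = 3·4 + 1
4 = 4·1 + 0
Back-substitute:
1 = 13 − 3·4
1 = −3·35520 + 8197·13
So 13·8197 ≡ 1 (mod 35520), hence d = 8197.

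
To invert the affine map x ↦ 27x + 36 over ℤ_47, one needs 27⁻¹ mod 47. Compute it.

Extended Euclidean algorithm:
47 = 1×27 + 20
27 = 1×20 + 7
20 = 2×7 + 6
7 = 1×6 + 1
6 = 6×1 + 0
The gcd is 1. Working backward:
1 = 7 − 6
1 = −20 + 3·7
1 = 3·27 − 4·20
1 = −4·47 + 7·27
So 27·7 ≡ 1 (mod 47).

7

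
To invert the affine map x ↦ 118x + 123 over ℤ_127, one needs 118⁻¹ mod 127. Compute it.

14

gcd(127, 118) by repeated division:
127 = 1·118 + 9
118 = 13·9 + 1
9 = 9·1 + 0
gcd = 1, so the inverse exists. Back-substitute:
1 = 118 − 13·9
1 = −13·127 + 14·118
So 118·14 ≡ 1 (mod 127).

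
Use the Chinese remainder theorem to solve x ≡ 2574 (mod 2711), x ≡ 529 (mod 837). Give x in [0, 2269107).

2073778

Write x = 2574 + 2711·k. Then 2711·k ≡ 529 − 2574 ≡ 466 (mod 837).
Need 2711⁻¹ mod 837. Extended Euclid on (837, 200):
837 = 4×200 + 37
200 = 5×37 + 15
37 = 2×15 + 7
15 = 2×7 + 1
7 = 7×1 + 0
Back-substitute:
1 = 15 − 2·7
1 = −2·37 + 5·15
1 = 5·200 − 27·37
1 = −27·837 + 113·200
2711⁻¹ ≡ 113 (mod 837), so k ≡ 113·466 ≡ 764 (mod 837).
x = 2574 + 2711·764 = 2073778.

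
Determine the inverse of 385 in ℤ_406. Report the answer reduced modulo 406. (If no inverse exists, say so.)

no inverse exists

Compute gcd(385, 406):
406 = 1*385 + 21
385 = 18*21 + 7
21 = 3*7 + 0
gcd(385, 406) = 7 ≠ 1, so 385 has no multiplicative inverse modulo 406.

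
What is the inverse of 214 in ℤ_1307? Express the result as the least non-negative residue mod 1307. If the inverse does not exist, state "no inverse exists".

Extended Euclidean algorithm:
1307 = 6*214 + 23
214 = 9*23 + 7
23 = 3*7 + 2
7 = 3*2 + 1
2 = 2*1 + 0
Since gcd(214, 1307) = 1, back-substitute to write 1 as a combination:
1 = 7 − 3·2
1 = −3·23 + 10·7
1 = 10·214 − 93·23
1 = −93·1307 + 568·214
So 214·568 ≡ 1 (mod 1307).

568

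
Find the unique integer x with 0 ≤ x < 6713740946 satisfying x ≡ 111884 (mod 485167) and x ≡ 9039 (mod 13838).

4304028341

Write x = 111884 + 485167·k. Then 485167·k ≡ 9039 − 111884 ≡ 7859 (mod 13838).
Need 485167⁻¹ mod 13838. Extended Euclid on (13838, 837):
13838 = 16×837 + 446
837 = 1×446 + 391
446 = 1×391 + 55
391 = 7×55 + 6
55 = 9×6 + 1
6 = 6×1 + 0
Back-substitute:
1 = 55 − 9·6
1 = −9·391 + 64·55
1 = 64·446 − 73·391
1 = −73·837 + 137·446
1 = 137·13838 − 2265·837
485167⁻¹ ≡ 11573 (mod 13838), so k ≡ 11573·7859 ≡ 8871 (mod 13838).
x = 111884 + 485167·8871 = 4304028341.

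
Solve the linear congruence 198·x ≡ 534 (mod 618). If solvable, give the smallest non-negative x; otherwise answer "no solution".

62

First find gcd(198, 618):
618 = 3×198 + 24
198 = 8×24 + 6
24 = 4×6 + 0
gcd = 6 and 6 | 534, so solutions exist. Divide through by 6: 33x ≡ 89 (mod 103).
Now find 33⁻¹ mod 103:
103 = 3·33 + 4
33 = 8·4 + 1
4 = 4·1 + 0
Back-substitute:
1 = 33 − 8·4
1 = −8·103 + 25·33
So 33⁻¹ ≡ 25 (mod 103).
Then x ≡ 25·89 ≡ 62 (mod 103); the smallest non-negative solution is x = 62.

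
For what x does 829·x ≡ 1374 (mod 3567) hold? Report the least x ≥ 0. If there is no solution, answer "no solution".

2394

First find gcd(829, 3567):
3567 = 4×829 + 251
829 = 3×251 + 76
251 = 3×76 + 23
76 = 3×23 + 7
23 = 3×7 + 2
7 = 3×2 + 1
2 = 2×1 + 0
gcd = 1, so a unique solution mod 3567 exists.
Back-substitute for the Bézout coefficients:
1 = 7 − 3·2
1 = −3·23 + 10·7
1 = 10·76 − 33·23
1 = −33·251 + 109·76
1 = 109·829 − 360·251
1 = −360·3567 + 1549·829
So 829·(1549) ≡ 1 (mod 3567), giving 829⁻¹ ≡ 1549.
x ≡ 829⁻¹·1374 ≡ 1549·1374 ≡ 2394 (mod 3567).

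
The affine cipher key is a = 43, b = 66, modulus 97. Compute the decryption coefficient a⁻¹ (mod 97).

Extended Euclidean algorithm:
97 = 2*43 + 11
43 = 3*11 + 10
11 = 1*10 + 1
10 = 10*1 + 0
gcd = 1, so the inverse exists. Back-substitute:
1 = 11 − 10
1 = −43 + 4·11
1 = 4·97 − 9·43
Hence 43⁻¹ ≡ -9 ≡ 88 (mod 97).

88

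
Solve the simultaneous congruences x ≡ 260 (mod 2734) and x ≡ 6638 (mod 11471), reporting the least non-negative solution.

21090336

Write x = 260 + 2734·k. Then 2734·k ≡ 6638 − 260 ≡ 6378 (mod 11471).
Need 2734⁻¹ mod 11471. Extended Euclid on (11471, 2734):
11471 = 4*2734 + 535
2734 = 5*535 + 59
535 = 9*59 + 4
59 = 14*4 + 3
4 = 1*3 + 1
3 = 3*1 + 0
Back-substitute:
1 = 4 − 3
1 = −59 + 15·4
1 = 15·535 − 136·59
1 = −136·2734 + 695·535
1 = 695·11471 − 2916·2734
2734⁻¹ ≡ 8555 (mod 11471), so k ≡ 8555·6378 ≡ 7714 (mod 11471).
x = 260 + 2734·7714 = 21090336.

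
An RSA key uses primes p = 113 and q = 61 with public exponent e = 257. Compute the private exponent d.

3713

φ(n) = (p−1)(q−1) = 112·60 = 6720.
Need d with 257·d ≡ 1 (mod 6720). Apply the extended Euclidean algorithm:
6720 = 26×257 + 38
257 = 6×38 + 29
38 = 1×29 + 9
29 = 3×9 + 2
9 = 4×2 + 1
2 = 2×1 + 0
Back-substitute:
1 = 9 − 4·2
1 = −4·29 + 13·9
1 = 13·38 − 17·29
1 = −17·257 + 115·38
1 = 115·6720 − 3007·257
So 257·(-3007) ≡ 1 (mod 6720), hence d ≡ -3007 ≡ 3713 (mod 6720).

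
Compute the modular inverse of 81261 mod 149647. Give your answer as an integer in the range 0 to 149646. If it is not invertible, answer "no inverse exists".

139872

gcd(149647, 81261) by repeated division:
149647 = 1×81261 + 68386
81261 = 1×68386 + 12875
68386 = 5×12875 + 4011
12875 = 3×4011 + 842
4011 = 4×842 + 643
842 = 1×643 + 199
643 = 3×199 + 46
199 = 4×46 + 15
46 = 3×15 + 1
15 = 15×1 + 0
Since gcd(81261, 149647) = 1, back-substitute to write 1 as a combination:
1 = 46 − 3·15
1 = −3·199 + 13·46
1 = 13·643 − 42·199
1 = −42·842 + 55·643
1 = 55·4011 − 262·842
1 = −262·12875 + 841·4011
1 = 841·68386 − 4467·12875
1 = −4467·81261 + 5308·68386
1 = 5308·149647 − 9775·81261
Hence 81261⁻¹ ≡ -9775 ≡ 139872 (mod 149647).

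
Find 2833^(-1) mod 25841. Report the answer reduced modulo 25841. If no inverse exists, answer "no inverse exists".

1277

Apply the Euclidean algorithm to 25841 and 2833:
25841 = 9·2833 + 344
2833 = 8·344 + 81
344 = 4·81 + 20
81 = 4·20 + 1
20 = 20·1 + 0
gcd = 1, so the inverse exists. Back-substitute:
1 = 81 − 4·20
1 = −4·344 + 17·81
1 = 17·2833 − 140·344
1 = −140·25841 + 1277·2833
So 2833·1277 ≡ 1 (mod 25841).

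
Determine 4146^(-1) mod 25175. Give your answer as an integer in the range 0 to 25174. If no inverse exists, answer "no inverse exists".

Apply the Euclidean algorithm to 25175 and 4146:
25175 = 6×4146 + 299
4146 = 13×299 + 259
299 = 1×259 + 40
259 = 6×40 + 19
40 = 2×19 + 2
19 = 9×2 + 1
2 = 2×1 + 0
The gcd is 1. Working backward:
1 = 19 − 9·2
1 = −9·40 + 19·19
1 = 19·259 − 123·40
1 = −123·299 + 142·259
1 = 142·4146 − 1969·299
1 = −1969·25175 + 11956·4146
So 4146·11956 ≡ 1 (mod 25175).

11956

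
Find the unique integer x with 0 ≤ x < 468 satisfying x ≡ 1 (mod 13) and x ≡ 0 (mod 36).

Write x = 1 + 13·k. Then 13·k ≡ 0 − 1 ≡ 35 (mod 36).
Need 13⁻¹ mod 36. Extended Euclid on (36, 13):
36 = 2*13 + 10
13 = 1*10 + 3
10 = 3*3 + 1
3 = 3*1 + 0
Back-substitute:
1 = 10 − 3·3
1 = −3·13 + 4·10
1 = 4·36 − 11·13
13⁻¹ ≡ 25 (mod 36), so k ≡ 25·35 ≡ 11 (mod 36).
x = 1 + 13·11 = 144.

144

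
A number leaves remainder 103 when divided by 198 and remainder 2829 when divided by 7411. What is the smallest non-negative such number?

Write x = 103 + 198·k. Then 198·k ≡ 2829 − 103 ≡ 2726 (mod 7411).
Need 198⁻¹ mod 7411. Extended Euclid on (7411, 198):
7411 = 37*198 + 85
198 = 2*85 + 28
85 = 3*28 + 1
28 = 28*1 + 0
Back-substitute:
1 = 85 − 3·28
1 = −3·198 + 7·85
1 = 7·7411 − 262·198
198⁻¹ ≡ 7149 (mod 7411), so k ≡ 7149·2726 ≡ 4655 (mod 7411).
x = 103 + 198·4655 = 921793.

921793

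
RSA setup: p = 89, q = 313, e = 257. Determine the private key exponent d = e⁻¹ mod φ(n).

641

φ(n) = (p−1)(q−1) = 88·312 = 27456.
Need d with 257·d ≡ 1 (mod 27456). Apply the extended Euclidean algorithm:
27456 = 106×257 + 214
257 = 1×214 + 43
214 = 4×43 + 42
43 = 1×42 + 1
42 = 42×1 + 0
Back-substitute:
1 = 43 − 42
1 = −214 + 5·43
1 = 5·257 − 6·214
1 = −6·27456 + 641·257
So 257·641 ≡ 1 (mod 27456), hence d = 641.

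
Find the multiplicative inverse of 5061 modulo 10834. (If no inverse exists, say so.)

563

gcd(10834, 5061) by repeated division:
10834 = 2×5061 + 712
5061 = 7×712 + 77
712 = 9×77 + 19
77 = 4×19 + 1
19 = 19×1 + 0
gcd = 1, so the inverse exists. Back-substitute:
1 = 77 − 4·19
1 = −4·712 + 37·77
1 = 37·5061 − 263·712
1 = −263·10834 + 563·5061
So 5061·563 ≡ 1 (mod 10834).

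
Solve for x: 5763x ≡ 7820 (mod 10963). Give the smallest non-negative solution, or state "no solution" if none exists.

10835

First find gcd(5763, 10963):
10963 = 1*5763 + 5200
5763 = 1*5200 + 563
5200 = 9*563 + 133
563 = 4*133 + 31
133 = 4*31 + 9
31 = 3*9 + 4
9 = 2*4 + 1
4 = 4*1 + 0
gcd = 1, so a unique solution mod 10963 exists.
Back-substitute for the Bézout coefficients:
1 = 9 − 2·4
1 = −2·31 + 7·9
1 = 7·133 − 30·31
1 = −30·563 + 127·133
1 = 127·5200 − 1173·563
1 = −1173·5763 + 1300·5200
1 = 1300·10963 − 2473·5763
So 5763·(-2473) ≡ 1 (mod 10963), giving 5763⁻¹ ≡ 8490.
x ≡ 5763⁻¹·7820 ≡ 8490·7820 ≡ 10835 (mod 10963).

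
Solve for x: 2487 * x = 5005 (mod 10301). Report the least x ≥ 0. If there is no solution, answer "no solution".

First find gcd(2487, 10301):
10301 = 4*2487 + 353
2487 = 7*353 + 16
353 = 22*16 + 1
16 = 16*1 + 0
gcd = 1, so a unique solution mod 10301 exists.
Back-substitute for the Bézout coefficients:
1 = 353 − 22·16
1 = −22·2487 + 155·353
1 = 155·10301 − 642·2487
So 2487·(-642) ≡ 1 (mod 10301), giving 2487⁻¹ ≡ 9659.
x ≡ 2487⁻¹·5005 ≡ 9659·5005 ≡ 702 (mod 10301).

702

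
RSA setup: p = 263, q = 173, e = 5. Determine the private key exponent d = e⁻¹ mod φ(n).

9013

φ(n) = (p−1)(q−1) = 262·172 = 45064.
Need d with 5·d ≡ 1 (mod 45064). Apply the extended Euclidean algorithm:
45064 = 9012×5 + 4
5 = 1×4 + 1
4 = 4×1 + 0
Back-substitute:
1 = 5 − 4
1 = −45064 + 9013·5
So 5·9013 ≡ 1 (mod 45064), hence d = 9013.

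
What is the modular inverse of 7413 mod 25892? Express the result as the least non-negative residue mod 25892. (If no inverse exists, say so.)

Run Euclid on (25892, 7413):
25892 = 3·7413 + 3653
7413 = 2·3653 + 107
3653 = 34·107 + 15
107 = 7·15 + 2
15 = 7·2 + 1
2 = 2·1 + 0
gcd = 1, so the inverse exists. Back-substitute:
1 = 15 − 7·2
1 = −7·107 + 50·15
1 = 50·3653 − 1707·107
1 = −1707·7413 + 3464·3653
1 = 3464·25892 − 12099·7413
So 7413·(-12099) ≡ 1 (mod 25892), and -12099 ≡ 13793 (mod 25892).

13793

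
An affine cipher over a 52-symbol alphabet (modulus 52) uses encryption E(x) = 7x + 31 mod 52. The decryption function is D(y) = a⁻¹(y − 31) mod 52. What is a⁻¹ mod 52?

Apply the Euclidean algorithm to 52 and 7:
52 = 7×7 + 3
7 = 2×3 + 1
3 = 3×1 + 0
Since gcd(7, 52) = 1, back-substitute to write 1 as a combination:
1 = 7 − 2·3
1 = −2·52 + 15·7
So 7·15 ≡ 1 (mod 52).

15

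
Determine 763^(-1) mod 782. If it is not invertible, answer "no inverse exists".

535

Apply the Euclidean algorithm to 782 and 763:
782 = 1·763 + 19
763 = 40·19 + 3
19 = 6·3 + 1
3 = 3·1 + 0
Since gcd(763, 782) = 1, back-substitute to write 1 as a combination:
1 = 19 − 6·3
1 = −6·763 + 241·19
1 = 241·782 − 247·763
Thus 763·(-247) ≡ 1 (mod 782); reducing, -247 mod 782 = 535.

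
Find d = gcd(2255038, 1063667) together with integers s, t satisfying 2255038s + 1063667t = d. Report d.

Repeated division:
2255038 = 2·1063667 + 127704
1063667 = 8·127704 + 42035
127704 = 3·42035 + 1599
42035 = 26·1599 + 461
1599 = 3·461 + 216
461 = 2·216 + 29
216 = 7·29 + 13
29 = 2·13 + 3
13 = 4·3 + 1
3 = 3·1 + 0
gcd(2255038, 1063667) = 1.
Back-substituting:
1 = 13 − 4·3
1 = −4·29 + 9·13
1 = 9·216 − 67·29
1 = −67·461 + 143·216
1 = 143·1599 − 496·461
1 = −496·42035 + 13039·1599
1 = 13039·127704 − 39613·42035
1 = −39613·1063667 + 329943·127704
1 = 329943·2255038 − 699499·1063667
So 1 = (329943)·2255038 + (-699499)·1063667.

1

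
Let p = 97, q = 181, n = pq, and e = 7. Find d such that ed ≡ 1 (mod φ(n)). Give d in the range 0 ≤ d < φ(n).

φ(n) = (p−1)(q−1) = 96·180 = 17280.
Need d with 7·d ≡ 1 (mod 17280). Apply the extended Euclidean algorithm:
17280 = 2468*7 + 4
7 = 1*4 + 3
4 = 1*3 + 1
3 = 3*1 + 0
Back-substitute:
1 = 4 − 3
1 = −7 + 2·4
1 = 2·17280 − 4937·7
So 7·(-4937) ≡ 1 (mod 17280), hence d ≡ -4937 ≡ 12343 (mod 17280).

12343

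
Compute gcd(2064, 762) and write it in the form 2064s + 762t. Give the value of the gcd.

6

Repeated division:
2064 = 2*762 + 540
762 = 1*540 + 222
540 = 2*222 + 96
222 = 2*96 + 30
96 = 3*30 + 6
30 = 5*6 + 0
gcd(2064, 762) = 6.
Back-substituting:
6 = 96 − 3·30
6 = −3·222 + 7·96
6 = 7·540 − 17·222
6 = −17·762 + 24·540
6 = 24·2064 − 65·762
So 6 = (24)·2064 + (-65)·762.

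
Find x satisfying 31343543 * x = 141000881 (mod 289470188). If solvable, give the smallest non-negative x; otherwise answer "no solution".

16126991

First find gcd(31343543, 289470188):
289470188 = 9×31343543 + 7378301
31343543 = 4×7378301 + 1830339
7378301 = 4×1830339 + 56945
1830339 = 32×56945 + 8099
56945 = 7×8099 + 252
8099 = 32×252 + 35
252 = 7×35 + 7
35 = 5×7 + 0
gcd = 7 and 7 | 141000881, so solutions exist. Divide through by 7: 4477649x ≡ 20142983 (mod 41352884).
Now find 4477649⁻¹ mod 41352884:
41352884 = 9×4477649 + 1054043
4477649 = 4×1054043 + 261477
1054043 = 4×261477 + 8135
261477 = 32×8135 + 1157
8135 = 7×1157 + 36
1157 = 32×36 + 5
36 = 7×5 + 1
5 = 5×1 + 0
Back-substitute:
1 = 36 − 7·5
1 = −7·1157 + 225·36
1 = 225·8135 − 1582·1157
1 = −1582·261477 + 50849·8135
1 = 50849·1054043 − 204978·261477
1 = −204978·4477649 + 870761·1054043
1 = 870761·41352884 − 8041827·4477649
So 4477649·(-8041827) ≡ 1 (mod 41352884), i.e. 4477649⁻¹ ≡ 33311057.
Then x ≡ 33311057·20142983 ≡ 16126991 (mod 41352884); the smallest non-negative solution is x = 16126991.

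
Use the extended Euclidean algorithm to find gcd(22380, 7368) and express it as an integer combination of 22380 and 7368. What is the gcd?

12

Repeated division:
22380 = 3*7368 + 276
7368 = 26*276 + 192
276 = 1*192 + 84
192 = 2*84 + 24
84 = 3*24 + 12
24 = 2*12 + 0
gcd(22380, 7368) = 12.
Working backward:
12 = 84 − 3·24
12 = −3·192 + 7·84
12 = 7·276 − 10·192
12 = −10·7368 + 267·276
12 = 267·22380 − 811·7368
So 12 = (267)·22380 + (-811)·7368.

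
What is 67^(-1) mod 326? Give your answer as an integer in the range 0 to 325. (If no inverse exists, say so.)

73

Extended Euclidean algorithm:
326 = 4·67 + 58
67 = 1·58 + 9
58 = 6·9 + 4
9 = 2·4 + 1
4 = 4·1 + 0
gcd = 1, so the inverse exists. Back-substitute:
1 = 9 − 2·4
1 = −2·58 + 13·9
1 = 13·67 − 15·58
1 = −15·326 + 73·67
So 67·73 ≡ 1 (mod 326).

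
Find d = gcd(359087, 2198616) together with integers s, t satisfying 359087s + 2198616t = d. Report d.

1

Repeated division:
2198616 = 6·359087 + 44094
359087 = 8·44094 + 6335
44094 = 6·6335 + 6084
6335 = 1·6084 + 251
6084 = 24·251 + 60
251 = 4·60 + 11
60 = 5·11 + 5
11 = 2·5 + 1
5 = 5·1 + 0
gcd(359087, 2198616) = 1.
Express as a combination:
1 = 11 − 2·5
1 = −2·60 + 11·11
1 = 11·251 − 46·60
1 = −46·6084 + 1115·251
1 = 1115·6335 − 1161·6084
1 = −1161·44094 + 8081·6335
1 = 8081·359087 − 65809·44094
1 = −65809·2198616 + 402935·359087
So 1 = (-65809)·2198616 + (402935)·359087.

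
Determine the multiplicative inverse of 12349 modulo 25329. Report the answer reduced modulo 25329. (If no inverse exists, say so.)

Apply the Euclidean algorithm to 25329 and 12349:
25329 = 2*12349 + 631
12349 = 19*631 + 360
631 = 1*360 + 271
360 = 1*271 + 89
271 = 3*89 + 4
89 = 22*4 + 1
4 = 4*1 + 0
gcd = 1, so the inverse exists. Back-substitute:
1 = 89 − 22·4
1 = −22·271 + 67·89
1 = 67·360 − 89·271
1 = −89·631 + 156·360
1 = 156·12349 − 3053·631
1 = −3053·25329 + 6262·12349
So 12349·6262 ≡ 1 (mod 25329).

6262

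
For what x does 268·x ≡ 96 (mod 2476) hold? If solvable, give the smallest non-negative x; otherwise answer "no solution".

296

First find gcd(268, 2476):
2476 = 9·268 + 64
268 = 4·64 + 12
64 = 5·12 + 4
12 = 3·4 + 0
gcd = 4 and 4 | 96, so solutions exist. Divide through by 4: 67x ≡ 24 (mod 619).
Now find 67⁻¹ mod 619:
619 = 9*67 + 16
67 = 4*16 + 3
16 = 5*3 + 1
3 = 3*1 + 0
Back-substitute:
1 = 16 − 5·3
1 = −5·67 + 21·16
1 = 21·619 − 194·67
So 67·(-194) ≡ 1 (mod 619), i.e. 67⁻¹ ≡ 425.
Then x ≡ 425·24 ≡ 296 (mod 619); the smallest non-negative solution is x = 296.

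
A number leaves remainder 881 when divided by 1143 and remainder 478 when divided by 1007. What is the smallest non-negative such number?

310634

Write x = 881 + 1143·k. Then 1143·k ≡ 478 − 881 ≡ 604 (mod 1007).
Need 1143⁻¹ mod 1007. Extended Euclid on (1007, 136):
1007 = 7*136 + 55
136 = 2*55 + 26
55 = 2*26 + 3
26 = 8*3 + 2
3 = 1*2 + 1
2 = 2*1 + 0
Back-substitute:
1 = 3 − 2
1 = −26 + 9·3
1 = 9·55 − 19·26
1 = −19·136 + 47·55
1 = 47·1007 − 348·136
1143⁻¹ ≡ 659 (mod 1007), so k ≡ 659·604 ≡ 271 (mod 1007).
x = 881 + 1143·271 = 310634.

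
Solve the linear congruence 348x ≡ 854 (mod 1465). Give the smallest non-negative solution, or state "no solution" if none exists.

First find gcd(348, 1465):
1465 = 4·348 + 73
348 = 4·73 + 56
73 = 1·56 + 17
56 = 3·17 + 5
17 = 3·5 + 2
5 = 2·2 + 1
2 = 2·1 + 0
gcd = 1, so a unique solution mod 1465 exists.
Back-substitute for the Bézout coefficients:
1 = 5 − 2·2
1 = −2·17 + 7·5
1 = 7·56 − 23·17
1 = −23·73 + 30·56
1 = 30·348 − 143·73
1 = −143·1465 + 602·348
So 348·(602) ≡ 1 (mod 1465), giving 348⁻¹ ≡ 602.
x ≡ 348⁻¹·854 ≡ 602·854 ≡ 1358 (mod 1465).

1358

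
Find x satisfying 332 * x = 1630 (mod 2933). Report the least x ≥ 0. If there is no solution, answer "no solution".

800

First find gcd(332, 2933):
2933 = 8*332 + 277
332 = 1*277 + 55
277 = 5*55 + 2
55 = 27*2 + 1
2 = 2*1 + 0
gcd = 1, so a unique solution mod 2933 exists.
Back-substitute for the Bézout coefficients:
1 = 55 − 27·2
1 = −27·277 + 136·55
1 = 136·332 − 163·277
1 = −163·2933 + 1440·332
So 332·(1440) ≡ 1 (mod 2933), giving 332⁻¹ ≡ 1440.
x ≡ 332⁻¹·1630 ≡ 1440·1630 ≡ 800 (mod 2933).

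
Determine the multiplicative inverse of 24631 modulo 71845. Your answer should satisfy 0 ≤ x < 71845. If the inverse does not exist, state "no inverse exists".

22206

gcd(71845, 24631) by repeated division:
71845 = 2×24631 + 22583
24631 = 1×22583 + 2048
22583 = 11×2048 + 55
2048 = 37×55 + 13
55 = 4×13 + 3
13 = 4×3 + 1
3 = 3×1 + 0
The gcd is 1. Working backward:
1 = 13 − 4·3
1 = −4·55 + 17·13
1 = 17·2048 − 633·55
1 = −633·22583 + 6980·2048
1 = 6980·24631 − 7613·22583
1 = −7613·71845 + 22206·24631
So 24631·22206 ≡ 1 (mod 71845).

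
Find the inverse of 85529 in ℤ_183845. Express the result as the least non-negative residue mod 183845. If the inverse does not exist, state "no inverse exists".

163659

Apply the Euclidean algorithm to 183845 and 85529:
183845 = 2·85529 + 12787
85529 = 6·12787 + 8807
12787 = 1·8807 + 3980
8807 = 2·3980 + 847
3980 = 4·847 + 592
847 = 1·592 + 255
592 = 2·255 + 82
255 = 3·82 + 9
82 = 9·9 + 1
9 = 9·1 + 0
Since gcd(85529, 183845) = 1, back-substitute to write 1 as a combination:
1 = 82 − 9·9
1 = −9·255 + 28·82
1 = 28·592 − 65·255
1 = −65·847 + 93·592
1 = 93·3980 − 437·847
1 = −437·8807 + 967·3980
1 = 967·12787 − 1404·8807
1 = −1404·85529 + 9391·12787
1 = 9391·183845 − 20186·85529
Hence 85529⁻¹ ≡ -20186 ≡ 163659 (mod 183845).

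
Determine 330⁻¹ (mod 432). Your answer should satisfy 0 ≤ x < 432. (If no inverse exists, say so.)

Compute gcd(330, 432):
432 = 1*330 + 102
330 = 3*102 + 24
102 = 4*24 + 6
24 = 4*6 + 0
The gcd is 6, not 1, hence no inverse exists.

no inverse exists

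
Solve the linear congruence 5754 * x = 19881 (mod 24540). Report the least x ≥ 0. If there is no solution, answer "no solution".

gcd(5754, 24540):
24540 = 4*5754 + 1524
5754 = 3*1524 + 1182
1524 = 1*1182 + 342
1182 = 3*342 + 156
342 = 2*156 + 30
156 = 5*30 + 6
30 = 5*6 + 0
gcd = 6, but 6 ∤ 19881, so the congruence has no solution.

no solution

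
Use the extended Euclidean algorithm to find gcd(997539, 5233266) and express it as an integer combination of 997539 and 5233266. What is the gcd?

3

Apply Euclid's algorithm to 5233266 and 997539:
5233266 = 5*997539 + 245571
997539 = 4*245571 + 15255
245571 = 16*15255 + 1491
15255 = 10*1491 + 345
1491 = 4*345 + 111
345 = 3*111 + 12
111 = 9*12 + 3
12 = 4*3 + 0
gcd(997539, 5233266) = 3.
Working backward:
3 = 111 − 9·12
3 = −9·345 + 28·111
3 = 28·1491 − 121·345
3 = −121·15255 + 1238·1491
3 = 1238·245571 − 19929·15255
3 = −19929·997539 + 80954·245571
3 = 80954·5233266 − 424699·997539
So 3 = (80954)·5233266 + (-424699)·997539.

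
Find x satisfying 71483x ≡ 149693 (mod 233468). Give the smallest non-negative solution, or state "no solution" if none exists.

First find gcd(71483, 233468):
233468 = 3×71483 + 19019
71483 = 3×19019 + 14426
19019 = 1×14426 + 4593
14426 = 3×4593 + 647
4593 = 7×647 + 64
647 = 10×64 + 7
64 = 9×7 + 1
7 = 7×1 + 0
gcd = 1, so a unique solution mod 233468 exists.
Back-substitute for the Bézout coefficients:
1 = 64 − 9·7
1 = −9·647 + 91·64
1 = 91·4593 − 646·647
1 = −646·14426 + 2029·4593
1 = 2029·19019 − 2675·14426
1 = −2675·71483 + 10054·19019
1 = 10054·233468 − 32837·71483
So 71483·(-32837) ≡ 1 (mod 233468), giving 71483⁻¹ ≡ 200631.
x ≡ 71483⁻¹·149693 ≡ 200631·149693 ≡ 199699 (mod 233468).

199699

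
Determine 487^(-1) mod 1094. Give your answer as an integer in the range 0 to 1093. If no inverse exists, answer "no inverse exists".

gcd(1094, 487) by repeated division:
1094 = 2·487 + 120
487 = 4·120 + 7
120 = 17·7 + 1
7 = 7·1 + 0
Since gcd(487, 1094) = 1, back-substitute to write 1 as a combination:
1 = 120 − 17·7
1 = −17·487 + 69·120
1 = 69·1094 − 155·487
So 487·(-155) ≡ 1 (mod 1094), and -155 ≡ 939 (mod 1094).

939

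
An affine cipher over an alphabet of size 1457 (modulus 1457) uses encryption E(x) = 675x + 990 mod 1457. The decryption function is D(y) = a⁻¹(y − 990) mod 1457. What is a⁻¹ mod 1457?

Run Euclid on (1457, 675):
1457 = 2*675 + 107
675 = 6*107 + 33
107 = 3*33 + 8
33 = 4*8 + 1
8 = 8*1 + 0
The gcd is 1. Working backward:
1 = 33 − 4·8
1 = −4·107 + 13·33
1 = 13·675 − 82·107
1 = −82·1457 + 177·675
So 675·177 ≡ 1 (mod 1457).

177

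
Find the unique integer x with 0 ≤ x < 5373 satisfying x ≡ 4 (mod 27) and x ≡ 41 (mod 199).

Write x = 4 + 27·k. Then 27·k ≡ 41 − 4 ≡ 37 (mod 199).
Need 27⁻¹ mod 199. Extended Euclid on (199, 27):
199 = 7·27 + 10
27 = 2·10 + 7
10 = 1·7 + 3
7 = 2·3 + 1
3 = 3·1 + 0
Back-substitute:
1 = 7 − 2·3
1 = −2·10 + 3·7
1 = 3·27 − 8·10
1 = −8·199 + 59·27
27⁻¹ ≡ 59 (mod 199), so k ≡ 59·37 ≡ 193 (mod 199).
x = 4 + 27·193 = 5215.

5215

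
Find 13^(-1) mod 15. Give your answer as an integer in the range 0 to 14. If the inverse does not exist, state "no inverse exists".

7

Extended Euclidean algorithm:
15 = 1*13 + 2
13 = 6*2 + 1
2 = 2*1 + 0
Since gcd(13, 15) = 1, back-substitute to write 1 as a combination:
1 = 13 − 6·2
1 = −6·15 + 7·13
So 13·7 ≡ 1 (mod 15).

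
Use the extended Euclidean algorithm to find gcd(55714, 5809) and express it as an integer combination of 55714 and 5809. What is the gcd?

Apply Euclid's algorithm to 55714 and 5809:
55714 = 9*5809 + 3433
5809 = 1*3433 + 2376
3433 = 1*2376 + 1057
2376 = 2*1057 + 262
1057 = 4*262 + 9
262 = 29*9 + 1
9 = 9*1 + 0
gcd(55714, 5809) = 1.
Working backward:
1 = 262 − 29·9
1 = −29·1057 + 117·262
1 = 117·2376 − 263·1057
1 = −263·3433 + 380·2376
1 = 380·5809 − 643·3433
1 = −643·55714 + 6167·5809
So 1 = (-643)·55714 + (6167)·5809.

1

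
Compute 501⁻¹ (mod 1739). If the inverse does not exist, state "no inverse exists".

420

Run Euclid on (1739, 501):
1739 = 3×501 + 236
501 = 2×236 + 29
236 = 8×29 + 4
29 = 7×4 + 1
4 = 4×1 + 0
gcd = 1, so the inverse exists. Back-substitute:
1 = 29 − 7·4
1 = −7·236 + 57·29
1 = 57·501 − 121·236
1 = −121·1739 + 420·501
So 501·420 ≡ 1 (mod 1739).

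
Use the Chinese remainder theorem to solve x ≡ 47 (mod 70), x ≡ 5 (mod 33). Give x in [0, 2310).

467

Write x = 47 + 70·k. Then 70·k ≡ 5 − 47 ≡ 24 (mod 33).
Need 70⁻¹ mod 33. Extended Euclid on (33, 4):
33 = 8*4 + 1
4 = 4*1 + 0
Back-substitute:
1 = 33 − 8·4
70⁻¹ ≡ 25 (mod 33), so k ≡ 25·24 ≡ 6 (mod 33).
x = 47 + 70·6 = 467.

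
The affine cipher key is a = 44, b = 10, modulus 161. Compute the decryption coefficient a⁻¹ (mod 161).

Extended Euclidean algorithm:
161 = 3*44 + 29
44 = 1*29 + 15
29 = 1*15 + 14
15 = 1*14 + 1
14 = 14*1 + 0
Since gcd(44, 161) = 1, back-substitute to write 1 as a combination:
1 = 15 − 14
1 = −29 + 2·15
1 = 2·44 − 3·29
1 = −3·161 + 11·44
So 44·11 ≡ 1 (mod 161).

11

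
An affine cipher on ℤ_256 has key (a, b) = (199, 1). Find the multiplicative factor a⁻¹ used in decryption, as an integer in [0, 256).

247

Extended Euclidean algorithm:
256 = 1·199 + 57
199 = 3·57 + 28
57 = 2·28 + 1
28 = 28·1 + 0
gcd = 1, so the inverse exists. Back-substitute:
1 = 57 − 2·28
1 = −2·199 + 7·57
1 = 7·256 − 9·199
Thus 199·(-9) ≡ 1 (mod 256); reducing, -9 mod 256 = 247.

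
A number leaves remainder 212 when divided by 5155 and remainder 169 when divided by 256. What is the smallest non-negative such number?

861097

Write x = 212 + 5155·k. Then 5155·k ≡ 169 − 212 ≡ 213 (mod 256).
Need 5155⁻¹ mod 256. Extended Euclid on (256, 35):
256 = 7×35 + 11
35 = 3×11 + 2
11 = 5×2 + 1
2 = 2×1 + 0
Back-substitute:
1 = 11 − 5·2
1 = −5·35 + 16·11
1 = 16·256 − 117·35
5155⁻¹ ≡ 139 (mod 256), so k ≡ 139·213 ≡ 167 (mod 256).
x = 212 + 5155·167 = 861097.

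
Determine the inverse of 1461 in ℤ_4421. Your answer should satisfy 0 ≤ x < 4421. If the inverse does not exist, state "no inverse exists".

1047

gcd(4421, 1461) by repeated division:
4421 = 3·1461 + 38
1461 = 38·38 + 17
38 = 2·17 + 4
17 = 4·4 + 1
4 = 4·1 + 0
Since gcd(1461, 4421) = 1, back-substitute to write 1 as a combination:
1 = 17 − 4·4
1 = −4·38 + 9·17
1 = 9·1461 − 346·38
1 = −346·4421 + 1047·1461
So 1461·1047 ≡ 1 (mod 4421).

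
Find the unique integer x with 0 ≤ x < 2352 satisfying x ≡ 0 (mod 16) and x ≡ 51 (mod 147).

Write x = 0 + 16·k. Then 16·k ≡ 51 − 0 ≡ 51 (mod 147).
Need 16⁻¹ mod 147. Extended Euclid on (147, 16):
147 = 9·16 + 3
16 = 5·3 + 1
3 = 3·1 + 0
Back-substitute:
1 = 16 − 5·3
1 = −5·147 + 46·16
16⁻¹ ≡ 46 (mod 147), so k ≡ 46·51 ≡ 141 (mod 147).
x = 0 + 16·141 = 2256.

2256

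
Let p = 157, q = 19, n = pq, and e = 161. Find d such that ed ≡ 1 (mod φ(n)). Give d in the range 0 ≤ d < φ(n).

φ(n) = (p−1)(q−1) = 156·18 = 2808.
Need d with 161·d ≡ 1 (mod 2808). Apply the extended Euclidean algorithm:
2808 = 17×161 + 71
161 = 2×71 + 19
71 = 3×19 + 14
19 = 1×14 + 5
14 = 2×5 + 4
5 = 1×4 + 1
4 = 4×1 + 0
Back-substitute:
1 = 5 − 4
1 = −14 + 3·5
1 = 3·19 − 4·14
1 = −4·71 + 15·19
1 = 15·161 − 34·71
1 = −34·2808 + 593·161
So 161·593 ≡ 1 (mod 2808), hence d = 593.

593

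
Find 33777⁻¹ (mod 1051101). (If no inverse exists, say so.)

Euclidean algorithm on 1051101, 33777:
1051101 = 31·33777 + 4014
33777 = 8·4014 + 1665
4014 = 2·1665 + 684
1665 = 2·684 + 297
684 = 2·297 + 90
297 = 3·90 + 27
90 = 3·27 + 9
27 = 3·9 + 0
The gcd is 9, not 1, hence no inverse exists.

no inverse exists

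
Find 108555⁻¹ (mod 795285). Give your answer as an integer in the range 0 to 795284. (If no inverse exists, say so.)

Compute gcd(108555, 795285):
795285 = 7*108555 + 35400
108555 = 3*35400 + 2355
35400 = 15*2355 + 75
2355 = 31*75 + 30
75 = 2*30 + 15
30 = 2*15 + 0
Since gcd = 15 > 1, 108555 is not a unit mod 795285.

no inverse exists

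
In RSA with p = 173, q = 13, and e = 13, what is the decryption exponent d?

φ(n) = (p−1)(q−1) = 172·12 = 2064.
Need d with 13·d ≡ 1 (mod 2064). Apply the extended Euclidean algorithm:
2064 = 158·13 + 10
13 = 1·10 + 3
10 = 3·3 + 1
3 = 3·1 + 0
Back-substitute:
1 = 10 − 3·3
1 = −3·13 + 4·10
1 = 4·2064 − 635·13
So 13·(-635) ≡ 1 (mod 2064), hence d ≡ -635 ≡ 1429 (mod 2064).

1429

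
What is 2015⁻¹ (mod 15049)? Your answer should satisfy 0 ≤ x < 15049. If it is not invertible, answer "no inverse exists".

Extended Euclidean algorithm:
15049 = 7×2015 + 944
2015 = 2×944 + 127
944 = 7×127 + 55
127 = 2×55 + 17
55 = 3×17 + 4
17 = 4×4 + 1
4 = 4×1 + 0
Since gcd(2015, 15049) = 1, back-substitute to write 1 as a combination:
1 = 17 − 4·4
1 = −4·55 + 13·17
1 = 13·127 − 30·55
1 = −30·944 + 223·127
1 = 223·2015 − 476·944
1 = −476·15049 + 3555·2015
So 2015·3555 ≡ 1 (mod 15049).

3555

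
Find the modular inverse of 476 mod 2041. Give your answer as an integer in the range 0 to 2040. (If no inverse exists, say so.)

1162

Run Euclid on (2041, 476):
2041 = 4*476 + 137
476 = 3*137 + 65
137 = 2*65 + 7
65 = 9*7 + 2
7 = 3*2 + 1
2 = 2*1 + 0
Since gcd(476, 2041) = 1, back-substitute to write 1 as a combination:
1 = 7 − 3·2
1 = −3·65 + 28·7
1 = 28·137 − 59·65
1 = −59·476 + 205·137
1 = 205·2041 − 879·476
Thus 476·(-879) ≡ 1 (mod 2041); reducing, -879 mod 2041 = 1162.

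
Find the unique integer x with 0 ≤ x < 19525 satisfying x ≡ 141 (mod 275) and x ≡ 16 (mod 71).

Write x = 141 + 275·k. Then 275·k ≡ 16 − 141 ≡ 17 (mod 71).
Need 275⁻¹ mod 71. Extended Euclid on (71, 62):
71 = 1×62 + 9
62 = 6×9 + 8
9 = 1×8 + 1
8 = 8×1 + 0
Back-substitute:
1 = 9 − 8
1 = −62 + 7·9
1 = 7·71 − 8·62
275⁻¹ ≡ 63 (mod 71), so k ≡ 63·17 ≡ 6 (mod 71).
x = 141 + 275·6 = 1791.

1791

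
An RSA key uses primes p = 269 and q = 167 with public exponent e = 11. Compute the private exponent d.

32355

φ(n) = (p−1)(q−1) = 268·166 = 44488.
Need d with 11·d ≡ 1 (mod 44488). Apply the extended Euclidean algorithm:
44488 = 4044·11 + 4
11 = 2·4 + 3
4 = 1·3 + 1
3 = 3·1 + 0
Back-substitute:
1 = 4 − 3
1 = −11 + 3·4
1 = 3·44488 − 12133·11
So 11·(-12133) ≡ 1 (mod 44488), hence d ≡ -12133 ≡ 32355 (mod 44488).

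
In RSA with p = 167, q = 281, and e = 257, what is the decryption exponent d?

23873

φ(n) = (p−1)(q−1) = 166·280 = 46480.
Need d with 257·d ≡ 1 (mod 46480). Apply the extended Euclidean algorithm:
46480 = 180×257 + 220
257 = 1×220 + 37
220 = 5×37 + 35
37 = 1×35 + 2
35 = 17×2 + 1
2 = 2×1 + 0
Back-substitute:
1 = 35 − 17·2
1 = −17·37 + 18·35
1 = 18·220 − 107·37
1 = −107·257 + 125·220
1 = 125·46480 − 22607·257
So 257·(-22607) ≡ 1 (mod 46480), hence d ≡ -22607 ≡ 23873 (mod 46480).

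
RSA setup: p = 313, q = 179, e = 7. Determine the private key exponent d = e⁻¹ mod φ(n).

31735

φ(n) = (p−1)(q−1) = 312·178 = 55536.
Need d with 7·d ≡ 1 (mod 55536). Apply the extended Euclidean algorithm:
55536 = 7933*7 + 5
7 = 1*5 + 2
5 = 2*2 + 1
2 = 2*1 + 0
Back-substitute:
1 = 5 − 2·2
1 = −2·7 + 3·5
1 = 3·55536 − 23801·7
So 7·(-23801) ≡ 1 (mod 55536), hence d ≡ -23801 ≡ 31735 (mod 55536).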